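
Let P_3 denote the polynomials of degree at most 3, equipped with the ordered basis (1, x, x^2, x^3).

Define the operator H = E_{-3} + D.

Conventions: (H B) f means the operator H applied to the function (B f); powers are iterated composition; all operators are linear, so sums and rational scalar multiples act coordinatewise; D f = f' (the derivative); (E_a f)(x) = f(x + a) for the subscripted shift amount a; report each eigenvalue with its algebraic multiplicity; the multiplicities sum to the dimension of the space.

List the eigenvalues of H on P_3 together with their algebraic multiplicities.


λ = 1 (multiplicity 4)

image of 1: 1
image of x: x - 2
image of x^2: x^2 - 4x + 9
image of x^3: x^3 - 6x^2 + 27x - 27
the matrix is upper triangular; its diagonal is (1, 1, 1, 1)
for a triangular matrix the eigenvalues are the diagonal entries, with algebraic multiplicity their repetition count


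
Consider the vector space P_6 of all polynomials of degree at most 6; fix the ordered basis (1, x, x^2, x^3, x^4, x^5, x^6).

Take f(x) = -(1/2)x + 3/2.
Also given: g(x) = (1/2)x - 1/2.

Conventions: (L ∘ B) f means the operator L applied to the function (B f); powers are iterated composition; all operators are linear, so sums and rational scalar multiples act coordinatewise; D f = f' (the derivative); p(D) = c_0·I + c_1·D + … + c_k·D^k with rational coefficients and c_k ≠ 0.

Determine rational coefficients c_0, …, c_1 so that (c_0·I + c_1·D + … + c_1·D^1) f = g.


D^0 f = -(1/2)x + 3/2
D^1 f = -1/2
matching coefficients of g against c_0 f + c_1 Df + … from the top degree down determines the c_i
solution: c_0 = -1, c_1 = -2

p(D) = -I − 2·D, i.e. c_0 = -1, c_1 = -2


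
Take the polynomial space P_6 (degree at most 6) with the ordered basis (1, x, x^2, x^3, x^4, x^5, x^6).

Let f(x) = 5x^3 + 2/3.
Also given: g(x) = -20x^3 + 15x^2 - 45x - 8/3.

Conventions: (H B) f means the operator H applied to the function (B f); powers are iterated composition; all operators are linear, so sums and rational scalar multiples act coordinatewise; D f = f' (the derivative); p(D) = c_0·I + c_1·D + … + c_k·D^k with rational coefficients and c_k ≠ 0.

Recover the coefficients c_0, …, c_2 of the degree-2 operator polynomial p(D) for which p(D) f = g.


D^0 f = 5x^3 + 2/3
D^1 f = 15x^2
D^2 f = 30x
matching coefficients of g against c_0 f + c_1 Df + … from the top degree down determines the c_i
solution: c_0 = -4, c_1 = 1, c_2 = -3/2

c_0 = -4, c_1 = 1, c_2 = -3/2


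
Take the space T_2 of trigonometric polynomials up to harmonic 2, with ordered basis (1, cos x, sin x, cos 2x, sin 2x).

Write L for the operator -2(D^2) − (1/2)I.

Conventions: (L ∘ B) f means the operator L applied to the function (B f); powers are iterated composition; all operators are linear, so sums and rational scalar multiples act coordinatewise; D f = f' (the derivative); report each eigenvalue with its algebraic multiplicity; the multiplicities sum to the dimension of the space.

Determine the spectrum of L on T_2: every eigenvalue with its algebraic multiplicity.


λ = -1/2 (multiplicity 1), λ = 3/2 (multiplicity 2), λ = 15/2 (multiplicity 2)

image of 1: -1/2
image of cos x: (3/2)cos x
image of sin x: (3/2)sin x
image of cos 2x: (15/2)cos 2x
image of sin 2x: (15/2)sin 2x
the matrix is diagonal; its diagonal is (-1/2, 3/2, 3/2, 15/2, 15/2)
for a triangular matrix the eigenvalues are the diagonal entries, with algebraic multiplicity their repetition count


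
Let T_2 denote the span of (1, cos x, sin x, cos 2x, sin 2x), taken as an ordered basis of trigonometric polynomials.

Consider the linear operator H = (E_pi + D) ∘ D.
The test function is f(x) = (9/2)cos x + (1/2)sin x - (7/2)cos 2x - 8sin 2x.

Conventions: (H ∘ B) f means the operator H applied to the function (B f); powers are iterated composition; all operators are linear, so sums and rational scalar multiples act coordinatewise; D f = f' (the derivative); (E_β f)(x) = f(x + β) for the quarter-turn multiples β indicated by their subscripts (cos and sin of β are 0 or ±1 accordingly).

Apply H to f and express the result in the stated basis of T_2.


the image equals g(x) = -5cos x + 4sin x - 2cos 2x + 39sin 2x

D f = (1/2)cos x - (9/2)sin x - 16cos 2x + 7sin 2x
E_pi D f = -(1/2)cos x + (9/2)sin x - 16cos 2x + 7sin 2x
D D f = -(9/2)cos x - (1/2)sin x + 14cos 2x + 32sin 2x
(E_pi + D) D f = -5cos x + 4sin x - 2cos 2x + 39sin 2x


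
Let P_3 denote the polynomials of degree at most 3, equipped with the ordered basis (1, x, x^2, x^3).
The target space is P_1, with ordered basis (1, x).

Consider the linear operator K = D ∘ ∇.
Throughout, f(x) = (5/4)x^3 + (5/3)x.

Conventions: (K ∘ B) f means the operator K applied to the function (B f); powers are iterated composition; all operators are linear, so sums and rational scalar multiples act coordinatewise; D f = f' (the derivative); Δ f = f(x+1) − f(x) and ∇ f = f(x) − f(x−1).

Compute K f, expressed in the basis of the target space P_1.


∇ f = (15/4)x^2 - (15/4)x + 35/12
D ∇ f = (15/2)x - 15/4

g(x) = (15/2)x - 15/4


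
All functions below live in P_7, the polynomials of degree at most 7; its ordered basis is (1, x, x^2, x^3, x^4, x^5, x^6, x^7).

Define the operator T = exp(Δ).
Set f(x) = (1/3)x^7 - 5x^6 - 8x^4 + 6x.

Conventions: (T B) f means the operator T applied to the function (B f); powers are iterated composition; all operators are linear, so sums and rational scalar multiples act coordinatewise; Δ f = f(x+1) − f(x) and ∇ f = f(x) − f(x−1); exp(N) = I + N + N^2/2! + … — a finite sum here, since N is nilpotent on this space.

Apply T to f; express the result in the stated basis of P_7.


order-1 term: (7/3)x^6 - 23x^5 - (190/3)x^4 - (361/3)x^3 - 116x^2 - (179/3)x - 20/3
order-2 term: 7x^5 - 40x^4 - (655/3)x^3 - 468x^2 - (1421/3)x - 190
order-3 term: (35/3)x^4 - 30x^3 - 275x^2 - 572x - 1193/3
order-4 term: (35/3)x^3 - 5x^2 - (445/3)x - 649/3
order-5 term: 7x^2 + 5x - 85/3
order-6 term: (7/3)x + 2
order-7 term: 1/3
the series for exp(Δ) f terminates at order 7
exp(Δ) f = (1/3)x^7 - (8/3)x^6 - 16x^5 - (299/3)x^4 - 357x^3 - 857x^2 - (3721/3)x - 2510/3

the image equals g(x) = (1/3)x^7 - (8/3)x^6 - 16x^5 - (299/3)x^4 - 357x^3 - 857x^2 - (3721/3)x - 2510/3


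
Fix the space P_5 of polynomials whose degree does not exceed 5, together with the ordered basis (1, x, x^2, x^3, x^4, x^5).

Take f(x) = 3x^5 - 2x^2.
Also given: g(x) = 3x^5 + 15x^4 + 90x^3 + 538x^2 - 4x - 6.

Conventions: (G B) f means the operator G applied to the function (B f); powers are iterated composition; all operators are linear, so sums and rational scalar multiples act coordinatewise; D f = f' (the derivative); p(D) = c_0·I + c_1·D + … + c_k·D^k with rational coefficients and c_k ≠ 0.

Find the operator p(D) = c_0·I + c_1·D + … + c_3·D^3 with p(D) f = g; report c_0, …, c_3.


D^0 f = 3x^5 - 2x^2
D^1 f = 15x^4 - 4x
D^2 f = 60x^3 - 4
D^3 f = 180x^2
matching coefficients of g against c_0 f + c_1 Df + … from the top degree down determines the c_i
solution: c_0 = 1, c_1 = 1, c_2 = 3/2, c_3 = 3

c_0 = 1, c_1 = 1, c_2 = 3/2, c_3 = 3


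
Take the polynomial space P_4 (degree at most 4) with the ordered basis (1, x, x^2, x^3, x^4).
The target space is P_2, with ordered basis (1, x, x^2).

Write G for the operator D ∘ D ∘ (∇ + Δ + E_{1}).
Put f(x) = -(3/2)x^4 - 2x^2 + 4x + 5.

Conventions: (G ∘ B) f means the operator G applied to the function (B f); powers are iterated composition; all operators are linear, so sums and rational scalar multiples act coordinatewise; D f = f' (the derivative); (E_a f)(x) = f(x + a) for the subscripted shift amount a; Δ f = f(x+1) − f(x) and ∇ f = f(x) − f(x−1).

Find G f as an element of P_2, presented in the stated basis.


∇ f = -6x^3 + 9x^2 - 10x + 15/2
Δ f = -6x^3 - 9x^2 - 10x + 1/2
E_{1} f = -(3/2)x^4 - 6x^3 - 11x^2 - 6x + 11/2
(∇ + Δ + E_{1}) f = -(3/2)x^4 - 18x^3 - 11x^2 - 26x + 27/2
D (∇ + Δ + E_{1}) f = -6x^3 - 54x^2 - 22x - 26
D D (∇ + Δ + E_{1}) f = -18x^2 - 108x - 22

g(x) = -18x^2 - 108x - 22


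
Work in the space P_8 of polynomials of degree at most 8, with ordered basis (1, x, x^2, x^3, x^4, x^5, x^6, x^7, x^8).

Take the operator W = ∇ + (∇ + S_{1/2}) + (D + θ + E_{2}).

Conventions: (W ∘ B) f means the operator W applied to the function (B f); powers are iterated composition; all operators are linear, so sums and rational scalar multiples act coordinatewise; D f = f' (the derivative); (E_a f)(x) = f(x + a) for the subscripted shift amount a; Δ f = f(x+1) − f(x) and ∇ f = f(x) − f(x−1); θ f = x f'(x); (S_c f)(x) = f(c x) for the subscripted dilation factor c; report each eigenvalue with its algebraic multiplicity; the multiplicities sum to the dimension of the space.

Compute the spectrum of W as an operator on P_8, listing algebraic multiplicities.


λ = 2 (multiplicity 1), λ = 5/2 (multiplicity 1), λ = 13/4 (multiplicity 1), λ = 33/8 (multiplicity 1), λ = 81/16 (multiplicity 1), λ = 193/32 (multiplicity 1), λ = 449/64 (multiplicity 1), λ = 1025/128 (multiplicity 1), λ = 2305/256 (multiplicity 1)

image of 1: 2
image of x: (5/2)x + 5
image of x^2: (13/4)x^2 + 10x + 2
image of x^3: (33/8)x^3 + 15x^2 + 6x + 10
image of x^4: (81/16)x^4 + 20x^3 + 12x^2 + 40x + 14
image of x^5: (193/32)x^5 + 25x^4 + 20x^3 + 100x^2 + 70x + 34
image of x^6: (449/64)x^6 + 30x^5 + 30x^4 + 200x^3 + 210x^2 + 204x + 62
image of x^7: (1025/128)x^7 + 35x^6 + 42x^5 + 350x^4 + 490x^3 + 714x^2 + 434x + 130
image of x^8: (2305/256)x^8 + 40x^7 + 56x^6 + 560x^5 + 980x^4 + 1904x^3 + 1736x^2 + 1040x + 254
the matrix is upper triangular; its diagonal is (2, 5/2, 13/4, 33/8, 81/16, 193/32, 449/64, 1025/128, 2305/256)
for a triangular matrix the eigenvalues are the diagonal entries, with algebraic multiplicity their repetition count


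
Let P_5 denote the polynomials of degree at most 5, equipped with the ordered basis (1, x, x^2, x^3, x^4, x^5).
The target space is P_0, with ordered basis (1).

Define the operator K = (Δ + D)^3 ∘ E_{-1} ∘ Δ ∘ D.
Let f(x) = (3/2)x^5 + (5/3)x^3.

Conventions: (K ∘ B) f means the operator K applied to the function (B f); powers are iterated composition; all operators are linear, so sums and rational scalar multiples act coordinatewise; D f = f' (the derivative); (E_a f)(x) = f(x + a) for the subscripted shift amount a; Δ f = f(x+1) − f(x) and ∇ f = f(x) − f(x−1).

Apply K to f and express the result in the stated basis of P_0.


D f = (15/2)x^4 + 5x^2
Δ D f = 30x^3 + 45x^2 + 40x + 25/2
E_{-1} Δ D f = 30x^3 - 45x^2 + 40x - 25/2
Δ (E_{-1} ∘ Δ ∘ D) f = 90x^2 + 25
D (E_{-1} ∘ Δ ∘ D) f = 90x^2 - 90x + 40
(Δ + D) (E_{-1} ∘ Δ ∘ D) f = 180x^2 - 90x + 65
Δ (Δ + D) (E_{-1} ∘ Δ ∘ D) f = 360x + 90
D (Δ + D) (E_{-1} ∘ Δ ∘ D) f = 360x - 90
(Δ + D) (Δ + D) (E_{-1} ∘ Δ ∘ D) f = 720x
Δ (Δ + D) (Δ + D) (E_{-1} ∘ Δ ∘ D) f = 720
D (Δ + D) (Δ + D) (E_{-1} ∘ Δ ∘ D) f = 720
(Δ + D) (Δ + D) (Δ + D) (E_{-1} ∘ Δ ∘ D) f = 1440

the image equals g(x) = 1440


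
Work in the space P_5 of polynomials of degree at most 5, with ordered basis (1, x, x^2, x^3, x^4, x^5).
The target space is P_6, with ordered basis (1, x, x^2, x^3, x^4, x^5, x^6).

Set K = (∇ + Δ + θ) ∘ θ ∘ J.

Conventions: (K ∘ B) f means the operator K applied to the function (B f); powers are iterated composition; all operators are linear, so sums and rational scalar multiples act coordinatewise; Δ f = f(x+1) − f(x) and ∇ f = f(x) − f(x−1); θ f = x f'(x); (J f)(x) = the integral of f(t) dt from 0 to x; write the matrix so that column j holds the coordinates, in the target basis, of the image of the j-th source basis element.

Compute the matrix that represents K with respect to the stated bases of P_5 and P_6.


the matrix is [[2, 0, 2, 0, 2, 0]; [1, 4, 0, 8, 0, 12]; [0, 2, 6, 0, 20, 0]; [0, 0, 3, 8, 0, 40]; [0, 0, 0, 4, 10, 0]; [0, 0, 0, 0, 5, 12]; [0, 0, 0, 0, 0, 6]] (rows listed top to bottom)

image of 1: x + 2
image of x: 2x^2 + 4x
image of x^2: 3x^3 + 6x^2 + 2
image of x^3: 4x^4 + 8x^3 + 8x
image of x^4: 5x^5 + 10x^4 + 20x^2 + 2
image of x^5: 6x^6 + 12x^5 + 40x^3 + 12x
each image's coordinates form column j of the matrix


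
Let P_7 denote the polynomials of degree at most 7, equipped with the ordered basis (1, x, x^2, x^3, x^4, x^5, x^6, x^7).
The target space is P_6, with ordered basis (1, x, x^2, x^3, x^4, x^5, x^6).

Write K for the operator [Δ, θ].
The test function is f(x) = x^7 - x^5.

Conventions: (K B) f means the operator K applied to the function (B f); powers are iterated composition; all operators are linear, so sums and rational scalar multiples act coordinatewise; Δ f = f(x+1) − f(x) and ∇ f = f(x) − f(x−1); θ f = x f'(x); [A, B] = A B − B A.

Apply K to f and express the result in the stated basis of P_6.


g(x) = 7x^6 + 42x^5 + 100x^4 + 120x^3 + 75x^2 + 22x + 2

θ f = 7x^7 - 5x^5
Δ θ f = 49x^6 + 147x^5 + 220x^4 + 195x^3 + 97x^2 + 24x + 2
Δ f = 7x^6 + 21x^5 + 30x^4 + 25x^3 + 11x^2 + 2x
θ Δ f = 42x^6 + 105x^5 + 120x^4 + 75x^3 + 22x^2 + 2x
[Δ, θ] f = 7x^6 + 42x^5 + 100x^4 + 120x^3 + 75x^2 + 22x + 2


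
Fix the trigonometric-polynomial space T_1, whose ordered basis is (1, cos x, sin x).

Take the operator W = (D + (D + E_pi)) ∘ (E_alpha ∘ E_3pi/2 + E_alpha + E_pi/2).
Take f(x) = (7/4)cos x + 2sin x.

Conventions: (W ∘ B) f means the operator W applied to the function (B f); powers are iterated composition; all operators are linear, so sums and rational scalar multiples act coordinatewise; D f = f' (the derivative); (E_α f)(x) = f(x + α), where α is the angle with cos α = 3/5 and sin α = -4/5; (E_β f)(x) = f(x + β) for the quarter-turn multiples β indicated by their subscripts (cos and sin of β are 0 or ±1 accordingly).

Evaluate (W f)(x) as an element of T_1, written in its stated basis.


the result is g(x) = (7/4)cos x + 2sin x

E_3pi/2 f = -2cos x + (7/4)sin x
E_alpha E_3pi/2 f = -(13/5)cos x - (11/20)sin x
E_alpha f = -(11/20)cos x + (13/5)sin x
E_pi/2 f = 2cos x - (7/4)sin x
(E_alpha ∘ E_3pi/2 + E_alpha + E_pi/2) f = -(23/20)cos x + (3/10)sin x
D (E_alpha ∘ E_3pi/2 + E_alpha + E_pi/2) f = (3/10)cos x + (23/20)sin x
D (E_alpha ∘ E_3pi/2 + E_alpha + E_pi/2) f = (3/10)cos x + (23/20)sin x
E_pi (E_alpha ∘ E_3pi/2 + E_alpha + E_pi/2) f = (23/20)cos x - (3/10)sin x
(D + E_pi) (E_alpha ∘ E_3pi/2 + E_alpha + E_pi/2) f = (29/20)cos x + (17/20)sin x
(D + (D + E_pi)) (E_alpha ∘ E_3pi/2 + E_alpha + E_pi/2) f = (7/4)cos x + 2sin x


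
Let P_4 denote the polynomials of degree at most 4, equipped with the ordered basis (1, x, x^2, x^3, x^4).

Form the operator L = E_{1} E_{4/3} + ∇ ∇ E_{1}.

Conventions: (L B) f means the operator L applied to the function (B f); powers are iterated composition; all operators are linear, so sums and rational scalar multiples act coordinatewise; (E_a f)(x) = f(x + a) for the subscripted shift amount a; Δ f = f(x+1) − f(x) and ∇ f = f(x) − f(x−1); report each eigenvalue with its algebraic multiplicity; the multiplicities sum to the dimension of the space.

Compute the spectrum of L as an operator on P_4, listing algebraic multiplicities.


λ = 1 (multiplicity 5)

image of 1: 1
image of x: x + 7/3
image of x^2: x^2 + (14/3)x + 67/9
image of x^3: x^3 + 7x^2 + (67/3)x + 343/27
image of x^4: x^4 + (28/3)x^3 + (134/3)x^2 + (1372/27)x + 2563/81
the matrix is upper triangular; its diagonal is (1, 1, 1, 1, 1)
for a triangular matrix the eigenvalues are the diagonal entries, with algebraic multiplicity their repetition count


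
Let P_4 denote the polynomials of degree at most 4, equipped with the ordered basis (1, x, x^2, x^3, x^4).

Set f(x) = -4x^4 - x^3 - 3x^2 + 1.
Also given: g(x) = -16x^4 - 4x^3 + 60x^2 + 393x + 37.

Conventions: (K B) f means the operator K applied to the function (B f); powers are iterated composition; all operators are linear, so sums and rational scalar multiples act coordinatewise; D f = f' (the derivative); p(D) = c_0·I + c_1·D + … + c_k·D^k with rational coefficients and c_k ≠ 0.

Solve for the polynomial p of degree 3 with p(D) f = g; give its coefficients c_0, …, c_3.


D^0 f = -4x^4 - x^3 - 3x^2 + 1
D^1 f = -16x^3 - 3x^2 - 6x
D^2 f = -48x^2 - 6x - 6
D^3 f = -96x - 6
matching coefficients of g against c_0 f + c_1 Df + … from the top degree down determines the c_i
solution: c_0 = 4, c_1 = 0, c_2 = -3/2, c_3 = -4

c_0 = 4, c_1 = 0, c_2 = -3/2, c_3 = -4


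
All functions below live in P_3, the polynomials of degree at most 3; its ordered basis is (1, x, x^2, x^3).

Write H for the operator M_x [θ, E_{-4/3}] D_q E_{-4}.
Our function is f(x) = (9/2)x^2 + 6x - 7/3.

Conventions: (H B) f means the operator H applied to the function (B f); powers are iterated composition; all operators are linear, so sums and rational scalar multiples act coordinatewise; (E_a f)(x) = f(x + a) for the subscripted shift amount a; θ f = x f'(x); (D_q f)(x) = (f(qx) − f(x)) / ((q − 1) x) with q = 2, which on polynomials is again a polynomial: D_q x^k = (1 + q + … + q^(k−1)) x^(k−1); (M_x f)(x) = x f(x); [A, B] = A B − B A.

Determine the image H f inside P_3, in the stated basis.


the result is g(x) = 18x

E_{-4} f = (9/2)x^2 - 30x + 137/3
D_q E_{-4} f = (27/2)x - 30
E_{-4/3} D_q E_{-4} f = (27/2)x - 48
θ E_{-4/3} D_q E_{-4} f = (27/2)x
θ D_q E_{-4} f = (27/2)x
E_{-4/3} θ D_q E_{-4} f = (27/2)x - 18
[θ, E_{-4/3}] D_q E_{-4} f = 18
M_x ([θ, E_{-4/3}] D_q E_{-4}) f = 18x


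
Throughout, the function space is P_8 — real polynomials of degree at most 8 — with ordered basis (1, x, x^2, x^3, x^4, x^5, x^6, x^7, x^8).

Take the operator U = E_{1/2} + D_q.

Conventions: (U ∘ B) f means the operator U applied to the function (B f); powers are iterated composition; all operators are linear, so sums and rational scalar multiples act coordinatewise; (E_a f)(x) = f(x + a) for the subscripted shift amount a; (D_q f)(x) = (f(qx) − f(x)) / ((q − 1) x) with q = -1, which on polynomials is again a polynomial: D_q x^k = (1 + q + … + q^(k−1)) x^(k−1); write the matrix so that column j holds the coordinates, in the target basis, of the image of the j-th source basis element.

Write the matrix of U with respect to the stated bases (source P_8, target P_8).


the matrix is [[1, 3/2, 1/4, 1/8, 1/16, 1/32, 1/64, 1/128, 1/256]; [0, 1, 1, 3/4, 1/2, 5/16, 3/16, 7/64, 1/16]; [0, 0, 1, 5/2, 3/2, 5/4, 15/16, 21/32, 7/16]; [0, 0, 0, 1, 2, 5/2, 5/2, 35/16, 7/4]; [0, 0, 0, 0, 1, 7/2, 15/4, 35/8, 35/8]; [0, 0, 0, 0, 0, 1, 3, 21/4, 7]; [0, 0, 0, 0, 0, 0, 1, 9/2, 7]; [0, 0, 0, 0, 0, 0, 0, 1, 4]; [0, 0, 0, 0, 0, 0, 0, 0, 1]] (rows listed top to bottom)

image of 1: 1
image of x: x + 3/2
image of x^2: x^2 + x + 1/4
image of x^3: x^3 + (5/2)x^2 + (3/4)x + 1/8
image of x^4: x^4 + 2x^3 + (3/2)x^2 + (1/2)x + 1/16
image of x^5: x^5 + (7/2)x^4 + (5/2)x^3 + (5/4)x^2 + (5/16)x + 1/32
image of x^6: x^6 + 3x^5 + (15/4)x^4 + (5/2)x^3 + (15/16)x^2 + (3/16)x + 1/64
image of x^7: x^7 + (9/2)x^6 + (21/4)x^5 + (35/8)x^4 + (35/16)x^3 + (21/32)x^2 + (7/64)x + 1/128
image of x^8: x^8 + 4x^7 + 7x^6 + 7x^5 + (35/8)x^4 + (7/4)x^3 + (7/16)x^2 + (1/16)x + 1/256
each image's coordinates form column j of the matrix


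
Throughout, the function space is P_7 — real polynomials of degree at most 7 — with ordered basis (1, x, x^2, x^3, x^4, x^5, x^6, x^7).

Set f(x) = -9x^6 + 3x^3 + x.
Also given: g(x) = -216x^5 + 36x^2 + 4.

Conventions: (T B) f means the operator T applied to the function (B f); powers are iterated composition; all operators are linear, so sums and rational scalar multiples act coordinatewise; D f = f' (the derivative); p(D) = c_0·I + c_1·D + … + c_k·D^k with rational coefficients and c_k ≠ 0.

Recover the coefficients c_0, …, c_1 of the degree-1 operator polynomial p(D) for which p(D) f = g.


D^0 f = -9x^6 + 3x^3 + x
D^1 f = -54x^5 + 9x^2 + 1
matching coefficients of g against c_0 f + c_1 Df + … from the top degree down determines the c_i
solution: c_0 = 0, c_1 = 4

p(D) = 4·D, i.e. c_0 = 0, c_1 = 4


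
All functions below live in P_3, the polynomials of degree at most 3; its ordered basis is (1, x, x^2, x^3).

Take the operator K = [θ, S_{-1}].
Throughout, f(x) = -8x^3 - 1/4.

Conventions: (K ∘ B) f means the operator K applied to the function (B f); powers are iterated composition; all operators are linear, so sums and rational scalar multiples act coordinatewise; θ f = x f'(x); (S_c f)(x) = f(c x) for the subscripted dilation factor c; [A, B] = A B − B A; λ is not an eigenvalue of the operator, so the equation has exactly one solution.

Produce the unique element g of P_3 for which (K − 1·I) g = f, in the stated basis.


write g with unknown coordinates in the stated basis and equate coefficients in (K − 1·I) g = f
solving from the highest basis element down gives g = 8x^3 + 1/4
check: K g = 0
so K g − 1·g = -8x^3 - 1/4 = f ✓

the image equals g(x) = 8x^3 + 1/4


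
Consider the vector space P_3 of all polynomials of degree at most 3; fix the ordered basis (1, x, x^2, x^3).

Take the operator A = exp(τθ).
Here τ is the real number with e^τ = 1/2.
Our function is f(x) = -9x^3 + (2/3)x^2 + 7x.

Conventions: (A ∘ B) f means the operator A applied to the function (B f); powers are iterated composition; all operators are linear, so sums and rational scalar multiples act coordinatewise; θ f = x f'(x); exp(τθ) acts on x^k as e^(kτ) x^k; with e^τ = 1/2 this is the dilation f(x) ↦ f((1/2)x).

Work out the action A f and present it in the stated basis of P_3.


exp(τθ) x^k = e^(kτ) x^k; with e^τ = 1/2 this sends x^k to (1/2)^k x^k
x ↦ 1/2 x
x^2 ↦ 1/4 x^2
x^3 ↦ 1/8 x^3
applying this coordinatewise to f: exp(τθ) f = -(9/8)x^3 + (1/6)x^2 + (7/2)x

the result is g(x) = -(9/8)x^3 + (1/6)x^2 + (7/2)x


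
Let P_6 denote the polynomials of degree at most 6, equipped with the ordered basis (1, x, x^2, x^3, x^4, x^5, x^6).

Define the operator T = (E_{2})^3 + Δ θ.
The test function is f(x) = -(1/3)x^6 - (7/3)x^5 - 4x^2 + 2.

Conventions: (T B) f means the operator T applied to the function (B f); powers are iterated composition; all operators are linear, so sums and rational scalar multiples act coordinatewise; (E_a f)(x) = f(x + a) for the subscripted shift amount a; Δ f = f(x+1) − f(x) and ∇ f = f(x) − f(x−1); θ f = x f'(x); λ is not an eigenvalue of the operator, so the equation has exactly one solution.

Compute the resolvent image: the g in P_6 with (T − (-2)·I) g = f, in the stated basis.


write g with unknown coordinates in the stated basis and equate coefficients in (T − (-2)·I) g = f
solving from the highest basis element down gives g = -(1/9)x^6 + (17/9)x^5 - (305/27)x^4 + (4610/81)x^3 - 278x^2 + (17027/81)x + 146032/243
check: T g = -(1/9)x^6 - (55/9)x^5 + (610/27)x^4 - (9220/81)x^3 + 552x^2 - (34054/81)x - 291578/243
so T g − (-2)·g = -(1/3)x^6 - (7/3)x^5 - 4x^2 + 2 = f ✓

the result is g(x) = -(1/9)x^6 + (17/9)x^5 - (305/27)x^4 + (4610/81)x^3 - 278x^2 + (17027/81)x + 146032/243


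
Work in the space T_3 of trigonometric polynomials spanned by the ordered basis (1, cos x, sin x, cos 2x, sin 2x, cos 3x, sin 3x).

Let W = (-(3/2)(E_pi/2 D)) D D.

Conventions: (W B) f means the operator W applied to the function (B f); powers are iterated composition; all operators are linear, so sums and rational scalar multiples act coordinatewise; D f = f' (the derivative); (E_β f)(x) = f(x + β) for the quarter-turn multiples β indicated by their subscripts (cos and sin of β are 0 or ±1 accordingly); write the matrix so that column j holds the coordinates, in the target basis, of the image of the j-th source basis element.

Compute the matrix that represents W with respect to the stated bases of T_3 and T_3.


image of 1: 0
image of cos x: -(3/2)cos x
image of sin x: -(3/2)sin x
image of cos 2x: 12sin 2x
image of sin 2x: -12cos 2x
image of cos 3x: (81/2)cos 3x
image of sin 3x: (81/2)sin 3x
each image's coordinates form column j of the matrix

the matrix is [[0, 0, 0, 0, 0, 0, 0]; [0, -3/2, 0, 0, 0, 0, 0]; [0, 0, -3/2, 0, 0, 0, 0]; [0, 0, 0, 0, -12, 0, 0]; [0, 0, 0, 12, 0, 0, 0]; [0, 0, 0, 0, 0, 81/2, 0]; [0, 0, 0, 0, 0, 0, 81/2]] (rows listed top to bottom)


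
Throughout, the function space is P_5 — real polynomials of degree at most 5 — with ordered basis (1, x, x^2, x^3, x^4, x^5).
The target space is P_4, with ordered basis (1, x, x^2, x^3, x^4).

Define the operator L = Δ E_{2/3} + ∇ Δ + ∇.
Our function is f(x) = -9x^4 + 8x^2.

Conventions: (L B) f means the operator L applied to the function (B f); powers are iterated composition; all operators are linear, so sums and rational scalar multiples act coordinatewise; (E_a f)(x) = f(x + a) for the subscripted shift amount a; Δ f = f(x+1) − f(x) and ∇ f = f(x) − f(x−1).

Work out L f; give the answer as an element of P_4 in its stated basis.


E_{2/3} f = -9x^4 - 24x^3 - 16x^2 + 16/9
Δ E_{2/3} f = -36x^3 - 126x^2 - 140x - 49
Δ f = -36x^3 - 54x^2 - 20x - 1
∇ Δ f = -108x^2 - 2
∇ f = -36x^3 + 54x^2 - 20x + 1
(Δ E_{2/3} + ∇ Δ + ∇) f = -72x^3 - 180x^2 - 160x - 50

the result is g(x) = -72x^3 - 180x^2 - 160x - 50


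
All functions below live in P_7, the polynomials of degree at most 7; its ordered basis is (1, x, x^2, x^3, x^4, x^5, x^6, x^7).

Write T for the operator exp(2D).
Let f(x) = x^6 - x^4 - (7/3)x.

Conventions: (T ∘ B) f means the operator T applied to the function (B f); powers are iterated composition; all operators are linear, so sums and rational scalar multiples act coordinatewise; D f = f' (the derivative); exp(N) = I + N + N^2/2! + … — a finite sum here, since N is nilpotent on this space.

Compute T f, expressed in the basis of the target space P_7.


order-1 term: 12x^5 - 8x^3 - 14/3
order-2 term: 60x^4 - 24x^2
order-3 term: 160x^3 - 32x
order-4 term: 240x^2 - 16
order-5 term: 192x
order-6 term: 64
the series for exp(2D) f terminates at order 6
exp(2D) f = x^6 + 12x^5 + 59x^4 + 152x^3 + 216x^2 + (473/3)x + 130/3

g(x) = x^6 + 12x^5 + 59x^4 + 152x^3 + 216x^2 + (473/3)x + 130/3


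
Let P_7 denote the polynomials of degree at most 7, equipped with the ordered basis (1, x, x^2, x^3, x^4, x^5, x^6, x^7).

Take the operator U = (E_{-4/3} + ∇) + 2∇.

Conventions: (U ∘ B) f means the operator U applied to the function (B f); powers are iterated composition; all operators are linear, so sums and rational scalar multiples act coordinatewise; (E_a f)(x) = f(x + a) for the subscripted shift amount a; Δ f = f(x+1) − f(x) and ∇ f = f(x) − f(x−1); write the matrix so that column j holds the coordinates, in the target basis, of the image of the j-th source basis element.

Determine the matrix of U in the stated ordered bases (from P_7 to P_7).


the matrix is [[1, 5/3, -11/9, 17/27, 13/81, -295/243, 1909/729, -9823/2187]; [0, 1, 10/3, -11/3, 68/27, 65/81, -590/81, 13363/729]; [0, 0, 1, 5, -22/3, 170/27, 65/27, -2065/81]; [0, 0, 0, 1, 20/3, -110/9, 340/27, 455/81]; [0, 0, 0, 0, 1, 25/3, -55/3, 595/27]; [0, 0, 0, 0, 0, 1, 10, -77/3]; [0, 0, 0, 0, 0, 0, 1, 35/3]; [0, 0, 0, 0, 0, 0, 0, 1]] (rows listed top to bottom)

image of 1: 1
image of x: x + 5/3
image of x^2: x^2 + (10/3)x - 11/9
image of x^3: x^3 + 5x^2 - (11/3)x + 17/27
image of x^4: x^4 + (20/3)x^3 - (22/3)x^2 + (68/27)x + 13/81
image of x^5: x^5 + (25/3)x^4 - (110/9)x^3 + (170/27)x^2 + (65/81)x - 295/243
image of x^6: x^6 + 10x^5 - (55/3)x^4 + (340/27)x^3 + (65/27)x^2 - (590/81)x + 1909/729
image of x^7: x^7 + (35/3)x^6 - (77/3)x^5 + (595/27)x^4 + (455/81)x^3 - (2065/81)x^2 + (13363/729)x - 9823/2187
each image's coordinates form column j of the matrix


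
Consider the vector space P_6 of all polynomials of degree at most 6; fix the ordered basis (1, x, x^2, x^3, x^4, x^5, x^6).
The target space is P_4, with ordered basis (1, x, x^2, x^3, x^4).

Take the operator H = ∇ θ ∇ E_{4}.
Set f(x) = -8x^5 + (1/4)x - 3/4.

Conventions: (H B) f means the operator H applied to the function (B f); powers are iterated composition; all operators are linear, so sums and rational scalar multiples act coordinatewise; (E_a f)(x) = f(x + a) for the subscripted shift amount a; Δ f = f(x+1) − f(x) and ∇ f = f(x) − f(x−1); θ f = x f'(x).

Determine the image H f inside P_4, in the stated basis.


E_{4} f = -8x^5 - 160x^4 - 1280x^3 - 5120x^2 - (40959/4)x - 32767/4
∇ E_{4} f = -40x^4 - 560x^3 - 2960x^2 - 7000x - 24991/4
θ ∇ E_{4} f = -160x^4 - 1680x^3 - 5920x^2 - 7000x
∇ θ ∇ E_{4} f = -640x^3 - 4080x^2 - 7440x - 2600

the result is g(x) = -640x^3 - 4080x^2 - 7440x - 2600


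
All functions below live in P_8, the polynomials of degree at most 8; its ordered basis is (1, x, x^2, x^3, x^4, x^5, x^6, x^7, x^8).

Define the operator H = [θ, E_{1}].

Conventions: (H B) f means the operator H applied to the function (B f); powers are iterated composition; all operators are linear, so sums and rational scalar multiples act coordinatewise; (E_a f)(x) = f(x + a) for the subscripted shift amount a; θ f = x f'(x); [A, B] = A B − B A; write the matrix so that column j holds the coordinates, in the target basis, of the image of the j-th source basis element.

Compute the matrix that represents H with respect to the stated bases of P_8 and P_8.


the matrix is [[0, -1, -2, -3, -4, -5, -6, -7, -8]; [0, 0, -2, -6, -12, -20, -30, -42, -56]; [0, 0, 0, -3, -12, -30, -60, -105, -168]; [0, 0, 0, 0, -4, -20, -60, -140, -280]; [0, 0, 0, 0, 0, -5, -30, -105, -280]; [0, 0, 0, 0, 0, 0, -6, -42, -168]; [0, 0, 0, 0, 0, 0, 0, -7, -56]; [0, 0, 0, 0, 0, 0, 0, 0, -8]; [0, 0, 0, 0, 0, 0, 0, 0, 0]] (rows listed top to bottom)

image of 1: 0
image of x: -1
image of x^2: -2x - 2
image of x^3: -3x^2 - 6x - 3
image of x^4: -4x^3 - 12x^2 - 12x - 4
image of x^5: -5x^4 - 20x^3 - 30x^2 - 20x - 5
image of x^6: -6x^5 - 30x^4 - 60x^3 - 60x^2 - 30x - 6
image of x^7: -7x^6 - 42x^5 - 105x^4 - 140x^3 - 105x^2 - 42x - 7
image of x^8: -8x^7 - 56x^6 - 168x^5 - 280x^4 - 280x^3 - 168x^2 - 56x - 8
each image's coordinates form column j of the matrix


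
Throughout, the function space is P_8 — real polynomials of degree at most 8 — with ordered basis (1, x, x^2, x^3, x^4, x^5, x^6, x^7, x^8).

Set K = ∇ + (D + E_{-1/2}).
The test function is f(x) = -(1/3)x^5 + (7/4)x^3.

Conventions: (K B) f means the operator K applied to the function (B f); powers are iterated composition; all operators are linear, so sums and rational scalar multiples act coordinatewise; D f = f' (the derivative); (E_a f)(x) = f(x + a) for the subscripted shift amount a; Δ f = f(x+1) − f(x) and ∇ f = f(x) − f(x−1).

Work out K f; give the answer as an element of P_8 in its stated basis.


∇ f = -(5/3)x^4 + (10/3)x^3 + (23/12)x^2 - (43/12)x + 17/12
D f = -(5/3)x^4 + (21/4)x^2
E_{-1/2} f = -(1/3)x^5 + (5/6)x^4 + (11/12)x^3 - (53/24)x^2 + (29/24)x - 5/24
(D + E_{-1/2}) f = -(1/3)x^5 - (5/6)x^4 + (11/12)x^3 + (73/24)x^2 + (29/24)x - 5/24
(∇ + (D + E_{-1/2})) f = -(1/3)x^5 - (5/2)x^4 + (17/4)x^3 + (119/24)x^2 - (19/8)x + 29/24

the result is g(x) = -(1/3)x^5 - (5/2)x^4 + (17/4)x^3 + (119/24)x^2 - (19/8)x + 29/24


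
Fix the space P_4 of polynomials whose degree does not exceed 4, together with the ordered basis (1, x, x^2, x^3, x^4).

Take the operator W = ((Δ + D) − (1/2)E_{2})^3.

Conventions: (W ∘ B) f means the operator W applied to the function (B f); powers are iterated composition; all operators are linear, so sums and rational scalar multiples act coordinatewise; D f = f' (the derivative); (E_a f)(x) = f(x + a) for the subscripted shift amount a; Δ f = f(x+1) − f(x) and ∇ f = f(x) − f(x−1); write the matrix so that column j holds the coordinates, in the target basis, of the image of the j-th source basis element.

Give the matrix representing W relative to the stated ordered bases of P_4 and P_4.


image of 1: -1/8
image of x: -(1/8)x + 3/4
image of x^2: -(1/8)x^2 + (3/2)x - 15/4
image of x^3: -(1/8)x^3 + (9/4)x^2 - (45/4)x + 51/4
image of x^4: -(1/8)x^4 + 3x^3 - (45/2)x^2 + 51x - 57/4
each image's coordinates form column j of the matrix

the matrix is [[-1/8, 3/4, -15/4, 51/4, -57/4]; [0, -1/8, 3/2, -45/4, 51]; [0, 0, -1/8, 9/4, -45/2]; [0, 0, 0, -1/8, 3]; [0, 0, 0, 0, -1/8]] (rows listed top to bottom)


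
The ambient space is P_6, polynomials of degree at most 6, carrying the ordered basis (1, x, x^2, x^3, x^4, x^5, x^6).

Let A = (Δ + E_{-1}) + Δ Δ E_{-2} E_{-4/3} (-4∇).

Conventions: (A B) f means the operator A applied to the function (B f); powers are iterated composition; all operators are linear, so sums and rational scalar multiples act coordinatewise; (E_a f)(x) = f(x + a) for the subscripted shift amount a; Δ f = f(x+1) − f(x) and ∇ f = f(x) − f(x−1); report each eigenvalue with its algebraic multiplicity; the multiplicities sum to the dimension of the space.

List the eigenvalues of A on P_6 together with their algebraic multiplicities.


λ = 1 (multiplicity 7)

image of 1: 1
image of x: x
image of x^2: x^2 + 2
image of x^3: x^3 + 6x - 24
image of x^4: x^4 + 12x^2 - 96x + 274
image of x^5: x^5 + 20x^3 - 240x^2 + 1370x - 5960/3
image of x^6: x^6 + 30x^4 - 480x^3 + 4110x^2 - 11920x + 107458/9
the matrix is upper triangular; its diagonal is (1, 1, 1, 1, 1, 1, 1)
for a triangular matrix the eigenvalues are the diagonal entries, with algebraic multiplicity their repetition count


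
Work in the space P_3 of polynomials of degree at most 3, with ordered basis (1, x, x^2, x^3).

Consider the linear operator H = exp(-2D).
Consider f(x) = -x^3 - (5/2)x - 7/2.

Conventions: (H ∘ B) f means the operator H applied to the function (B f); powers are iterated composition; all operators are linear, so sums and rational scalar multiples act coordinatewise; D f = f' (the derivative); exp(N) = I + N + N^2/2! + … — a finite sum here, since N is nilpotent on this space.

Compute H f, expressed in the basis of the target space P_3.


the image equals g(x) = -x^3 + 6x^2 - (29/2)x + 19/2

order-1 term: 6x^2 + 5
order-2 term: -12x
order-3 term: 8
the series for exp(-2D) f terminates at order 3
exp(-2D) f = -x^3 + 6x^2 - (29/2)x + 19/2


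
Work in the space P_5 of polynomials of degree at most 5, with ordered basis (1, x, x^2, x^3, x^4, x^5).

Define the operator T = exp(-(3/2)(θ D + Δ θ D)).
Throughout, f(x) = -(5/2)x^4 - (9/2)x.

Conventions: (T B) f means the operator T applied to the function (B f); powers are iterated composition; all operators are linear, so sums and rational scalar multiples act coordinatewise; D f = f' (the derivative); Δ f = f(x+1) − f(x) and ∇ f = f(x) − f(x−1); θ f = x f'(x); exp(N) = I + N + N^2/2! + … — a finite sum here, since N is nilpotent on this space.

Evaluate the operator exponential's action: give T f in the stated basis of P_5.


order-1 term: 45x^3 + 135x^2 + 135x + 45
order-2 term: -(405/2)x^2 - (1215/2)x - 405
order-3 term: (405/2)x + 405/2
the series for exp(-(3/2)(θ D + Δ θ D)) f terminates at order 3
exp(-(3/2)(θ D + Δ θ D)) f = -(5/2)x^4 + 45x^3 - (135/2)x^2 - (549/2)x - 315/2

the result is g(x) = -(5/2)x^4 + 45x^3 - (135/2)x^2 - (549/2)x - 315/2


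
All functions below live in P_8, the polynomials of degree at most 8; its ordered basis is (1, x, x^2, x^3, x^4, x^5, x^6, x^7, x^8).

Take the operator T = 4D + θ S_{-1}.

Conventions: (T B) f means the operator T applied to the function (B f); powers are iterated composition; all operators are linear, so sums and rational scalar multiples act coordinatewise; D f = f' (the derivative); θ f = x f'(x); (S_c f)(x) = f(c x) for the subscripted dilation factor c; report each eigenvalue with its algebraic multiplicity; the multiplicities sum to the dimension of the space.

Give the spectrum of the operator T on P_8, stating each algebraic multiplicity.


λ = -7 (multiplicity 1), λ = -5 (multiplicity 1), λ = -3 (multiplicity 1), λ = -1 (multiplicity 1), λ = 0 (multiplicity 1), λ = 2 (multiplicity 1), λ = 4 (multiplicity 1), λ = 6 (multiplicity 1), λ = 8 (multiplicity 1)

image of 1: 0
image of x: -x + 4
image of x^2: 2x^2 + 8x
image of x^3: -3x^3 + 12x^2
image of x^4: 4x^4 + 16x^3
image of x^5: -5x^5 + 20x^4
image of x^6: 6x^6 + 24x^5
image of x^7: -7x^7 + 28x^6
image of x^8: 8x^8 + 32x^7
the matrix is upper triangular; its diagonal is (0, -1, 2, -3, 4, -5, 6, -7, 8)
for a triangular matrix the eigenvalues are the diagonal entries, with algebraic multiplicity their repetition count


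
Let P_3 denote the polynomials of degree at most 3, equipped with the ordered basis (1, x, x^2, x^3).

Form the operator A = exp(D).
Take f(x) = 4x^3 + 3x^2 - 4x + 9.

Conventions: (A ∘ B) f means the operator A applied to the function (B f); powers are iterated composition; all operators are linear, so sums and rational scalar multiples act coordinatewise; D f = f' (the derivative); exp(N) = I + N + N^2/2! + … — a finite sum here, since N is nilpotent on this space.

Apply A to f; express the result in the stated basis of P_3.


g(x) = 4x^3 + 15x^2 + 14x + 12

order-1 term: 12x^2 + 6x - 4
order-2 term: 12x + 3
order-3 term: 4
the series for exp(D) f terminates at order 3
exp(D) f = 4x^3 + 15x^2 + 14x + 12


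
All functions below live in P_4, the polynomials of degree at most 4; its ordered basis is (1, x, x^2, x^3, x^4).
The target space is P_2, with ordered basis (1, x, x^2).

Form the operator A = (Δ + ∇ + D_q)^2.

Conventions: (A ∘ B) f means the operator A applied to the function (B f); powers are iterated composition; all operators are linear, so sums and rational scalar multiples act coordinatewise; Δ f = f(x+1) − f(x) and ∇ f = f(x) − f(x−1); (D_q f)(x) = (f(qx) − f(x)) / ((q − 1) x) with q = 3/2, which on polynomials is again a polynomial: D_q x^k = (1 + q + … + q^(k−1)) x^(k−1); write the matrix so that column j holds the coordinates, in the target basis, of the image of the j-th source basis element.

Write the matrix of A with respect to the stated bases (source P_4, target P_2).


image of 1: 0
image of x: 0
image of x^2: 39/2
image of x^3: (559/8)x
image of x^4: (5547/32)x^2 + 225/4
each image's coordinates form column j of the matrix

the matrix is [[0, 0, 39/2, 0, 225/4]; [0, 0, 0, 559/8, 0]; [0, 0, 0, 0, 5547/32]] (rows listed top to bottom)


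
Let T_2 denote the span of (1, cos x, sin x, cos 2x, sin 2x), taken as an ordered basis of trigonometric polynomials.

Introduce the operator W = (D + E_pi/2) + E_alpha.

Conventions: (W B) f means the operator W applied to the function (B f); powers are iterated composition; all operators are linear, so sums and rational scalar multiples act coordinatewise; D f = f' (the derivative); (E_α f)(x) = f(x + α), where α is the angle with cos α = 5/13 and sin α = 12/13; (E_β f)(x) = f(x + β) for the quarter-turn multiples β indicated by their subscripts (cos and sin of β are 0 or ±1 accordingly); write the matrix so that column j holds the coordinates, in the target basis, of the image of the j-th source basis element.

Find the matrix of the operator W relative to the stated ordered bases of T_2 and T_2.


the matrix is [[2, 0, 0, 0, 0]; [0, 5/13, 38/13, 0, 0]; [0, -38/13, 5/13, 0, 0]; [0, 0, 0, -288/169, 458/169]; [0, 0, 0, -458/169, -288/169]] (rows listed top to bottom)

image of 1: 2
image of cos x: (5/13)cos x - (38/13)sin x
image of sin x: (38/13)cos x + (5/13)sin x
image of cos 2x: -(288/169)cos 2x - (458/169)sin 2x
image of sin 2x: (458/169)cos 2x - (288/169)sin 2x
each image's coordinates form column j of the matrix


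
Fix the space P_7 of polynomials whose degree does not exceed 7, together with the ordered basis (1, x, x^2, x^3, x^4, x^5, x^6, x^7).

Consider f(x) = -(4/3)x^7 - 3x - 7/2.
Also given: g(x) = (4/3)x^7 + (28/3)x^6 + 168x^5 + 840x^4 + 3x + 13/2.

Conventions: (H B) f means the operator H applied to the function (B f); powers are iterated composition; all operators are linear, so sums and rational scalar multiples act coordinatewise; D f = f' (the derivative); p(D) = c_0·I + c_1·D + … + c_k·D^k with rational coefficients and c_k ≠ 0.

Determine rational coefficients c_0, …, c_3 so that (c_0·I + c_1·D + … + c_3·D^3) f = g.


D^0 f = -(4/3)x^7 - 3x - 7/2
D^1 f = -(28/3)x^6 - 3
D^2 f = -56x^5
D^3 f = -280x^4
matching coefficients of g against c_0 f + c_1 Df + … from the top degree down determines the c_i
solution: c_0 = -1, c_1 = -1, c_2 = -3, c_3 = -3

c_0 = -1, c_1 = -1, c_2 = -3, c_3 = -3
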